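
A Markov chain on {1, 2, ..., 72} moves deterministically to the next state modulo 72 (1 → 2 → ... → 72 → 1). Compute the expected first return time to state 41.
E[T_41 | X_0 = 41] = 72

The chain cycles deterministically, so starting at state 41 it returns in exactly 72 steps. Equivalently, the stationary distribution is uniform π_j = 1/72 for every state j, so by Kac's formula E[T_41] = 1/π_41 = 72.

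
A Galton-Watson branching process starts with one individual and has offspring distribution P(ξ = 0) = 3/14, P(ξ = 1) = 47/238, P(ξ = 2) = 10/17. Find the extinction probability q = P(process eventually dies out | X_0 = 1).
q = 51/140

The pgf is f(s) = 3/14 + 47/238·s + 10/17·s². The extinction probability q is the smallest fixed point of f in [0, 1]. Setting s = f(s):
  10/17·s² + (47/238 − 1)·s + 3/14 = 0
  10/17·s² − (3/14 + 10/17)·s + 3/14 = 0
which factors as (s − 1)·(10/17·s − 3/14) = 0, giving roots s = 1 and s = (3/14)/(10/17) = 51/140.
Mean offspring μ = 47/238 + 2·10/17 = 327/238 > 1 (supercritical), so q < 1. The extinction probability is the smaller root: q = (3/14)/(10/17) = 51/140.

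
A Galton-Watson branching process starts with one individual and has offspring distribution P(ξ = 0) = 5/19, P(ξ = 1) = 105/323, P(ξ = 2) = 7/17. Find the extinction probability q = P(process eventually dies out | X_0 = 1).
q = 85/133

The pgf is f(s) = 5/19 + 105/323·s + 7/17·s². The extinction probability q is the smallest fixed point of f in [0, 1]. Setting s = f(s):
  7/17·s² + (105/323 − 1)·s + 5/19 = 0
  7/17·s² − (5/19 + 7/17)·s + 5/19 = 0
which factors as (s − 1)·(7/17·s − 5/19) = 0, giving roots s = 1 and s = (5/19)/(7/17) = 85/133.
Mean offspring μ = 105/323 + 2·7/17 = 371/323 > 1 (supercritical), so q < 1. The extinction probability is the smaller root: q = (5/19)/(7/17) = 85/133.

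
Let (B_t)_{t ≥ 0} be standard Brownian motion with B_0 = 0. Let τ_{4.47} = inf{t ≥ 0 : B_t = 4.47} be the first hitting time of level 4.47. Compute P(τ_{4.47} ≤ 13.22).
P(τ_{4.47} ≤ 13.22) = 2(1 − Φ(4.47/√13.22)) = 2(1 − Φ(1.2294)) ≈ 0.2189

By the reflection principle for standard BM, P(τ_b ≤ t) = 2 · P(B_t ≥ b). Since B_t ~ N(0, t), P(B_t ≥ 4.47) = 1 − Φ(4.47/√t) = 1 − Φ(4.47/√13.22) = 1 − Φ(1.2294) ≈ 0.10946. Doubling: P(τ_{4.47} ≤ 13.22) ≈ 2 · 0.10946 = 0.21892 ≈ 0.2189.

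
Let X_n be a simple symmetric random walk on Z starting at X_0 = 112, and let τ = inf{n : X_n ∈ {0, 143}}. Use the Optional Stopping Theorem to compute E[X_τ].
E[X_τ] = 112

X_n is a martingale and τ is a bounded-mean stopping time (indeed τ is finite a.s. with bounded expectation since the walk is in a bounded region). By the OST, E[X_τ] = E[X_0] = 112. Equivalently: E[X_τ] = 143 · P(hit 143 first) + 0 · P(hit 0 first) = 143 · (112/143) = 112.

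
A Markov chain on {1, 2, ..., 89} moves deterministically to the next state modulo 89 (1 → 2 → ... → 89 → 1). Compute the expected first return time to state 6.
E[T_6 | X_0 = 6] = 89

The chain cycles deterministically, so starting at state 6 it returns in exactly 89 steps. Equivalently, the stationary distribution is uniform π_j = 1/89 for every state j, so by Kac's formula E[T_6] = 1/π_6 = 89.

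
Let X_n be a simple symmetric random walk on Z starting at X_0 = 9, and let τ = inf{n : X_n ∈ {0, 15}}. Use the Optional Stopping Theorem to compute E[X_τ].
E[X_τ] = 9

X_n is a martingale and τ is a bounded-mean stopping time (indeed τ is finite a.s. with bounded expectation since the walk is in a bounded region). By the OST, E[X_τ] = E[X_0] = 9. Equivalently: E[X_τ] = 15 · P(hit 15 first) + 0 · P(hit 0 first) = 15 · (9/15) = 9.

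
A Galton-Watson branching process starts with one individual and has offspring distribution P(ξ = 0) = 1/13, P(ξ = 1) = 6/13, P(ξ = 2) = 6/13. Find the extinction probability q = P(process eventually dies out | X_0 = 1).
q = 1/6

The pgf is f(s) = 1/13 + 6/13·s + 6/13·s². The extinction probability q is the smallest fixed point of f in [0, 1]. Setting s = f(s):
  6/13·s² + (6/13 − 1)·s + 1/13 = 0
  6/13·s² − (1/13 + 6/13)·s + 1/13 = 0
which factors as (s − 1)·(6/13·s − 1/13) = 0, giving roots s = 1 and s = (1/13)/(6/13) = 1/6.
Mean offspring μ = 6/13 + 2·6/13 = 18/13 > 1 (supercritical), so q < 1. The extinction probability is the smaller root: q = (1/13)/(6/13) = 1/6.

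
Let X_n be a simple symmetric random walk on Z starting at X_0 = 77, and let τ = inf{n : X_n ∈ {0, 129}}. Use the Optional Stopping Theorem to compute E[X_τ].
E[X_τ] = 77

X_n is a martingale and τ is a bounded-mean stopping time (indeed τ is finite a.s. with bounded expectation since the walk is in a bounded region). By the OST, E[X_τ] = E[X_0] = 77. Equivalently: E[X_τ] = 129 · P(hit 129 first) + 0 · P(hit 0 first) = 129 · (77/129) = 77.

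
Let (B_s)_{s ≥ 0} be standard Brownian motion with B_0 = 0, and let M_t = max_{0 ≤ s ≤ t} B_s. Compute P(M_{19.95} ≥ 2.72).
P(M_{19.95} ≥ 2.72) = 2·P(B_{19.95} ≥ 2.72) = 2(1 − Φ(2.72/√19.95)) ≈ 0.5425

By the reflection principle for Brownian motion, P(M_t ≥ a) = 2 · P(B_t ≥ a) for a ≥ 0. Since B_t ~ N(0, t), P(B_t ≥ 2.72) = 1 − Φ(2.72/√t) = 1 − Φ(2.72/√19.95) = 1 − Φ(0.6090). So
  P(M_{19.95} ≥ 2.72) = 2(1 − Φ(0.6090)) ≈ 0.5425.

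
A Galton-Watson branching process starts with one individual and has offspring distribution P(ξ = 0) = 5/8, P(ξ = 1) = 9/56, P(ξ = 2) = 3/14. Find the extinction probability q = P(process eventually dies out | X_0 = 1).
q = 1

Mean offspring μ = 0·5/8 + 1·9/56 + 2·3/14 = 33/56 ≤ 1. For μ ≤ 1 with offspring not concentrated at 1, the Galton-Watson process goes extinct almost surely, so q = 1.
(Algebraic check: The pgf is f(s) = 5/8 + 9/56·s + 3/14·s². The extinction probability q is the smallest fixed point of f in [0, 1]. Setting s = f(s):
  3/14·s² + (9/56 − 1)·s + 5/8 = 0
  3/14·s² − (5/8 + 3/14)·s + 5/8 = 0
which factors as (s − 1)·(3/14·s − 5/8) = 0, giving roots s = 1 and s = (5/8)/(3/14) = 35/12. Since 35/12 ≥ 1, the smallest root in [0, 1] is s = 1.)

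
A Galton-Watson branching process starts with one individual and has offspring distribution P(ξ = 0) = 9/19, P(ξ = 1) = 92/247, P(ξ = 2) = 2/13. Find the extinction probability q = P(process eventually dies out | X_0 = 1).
q = 1

Mean offspring μ = 0·9/19 + 1·92/247 + 2·2/13 = 168/247 ≤ 1. For μ ≤ 1 with offspring not concentrated at 1, the Galton-Watson process goes extinct almost surely, so q = 1.
(Algebraic check: The pgf is f(s) = 9/19 + 92/247·s + 2/13·s². The extinction probability q is the smallest fixed point of f in [0, 1]. Setting s = f(s):
  2/13·s² + (92/247 − 1)·s + 9/19 = 0
  2/13·s² − (9/19 + 2/13)·s + 9/19 = 0
which factors as (s − 1)·(2/13·s − 9/19) = 0, giving roots s = 1 and s = (9/19)/(2/13) = 117/38. Since 117/38 ≥ 1, the smallest root in [0, 1] is s = 1.)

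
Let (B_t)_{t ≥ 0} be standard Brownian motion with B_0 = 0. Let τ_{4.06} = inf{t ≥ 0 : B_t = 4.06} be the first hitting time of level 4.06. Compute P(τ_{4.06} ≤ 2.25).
P(τ_{4.06} ≤ 2.25) = 2(1 − Φ(4.06/√2.25)) = 2(1 − Φ(2.7067)) ≈ 0.0068

By the reflection principle for standard BM, P(τ_b ≤ t) = 2 · P(B_t ≥ b). Since B_t ~ N(0, t), P(B_t ≥ 4.06) = 1 − Φ(4.06/√t) = 1 − Φ(4.06/√2.25) = 1 − Φ(2.7067) ≈ 0.00340. Doubling: P(τ_{4.06} ≤ 2.25) ≈ 2 · 0.00340 = 0.00680 ≈ 0.0068.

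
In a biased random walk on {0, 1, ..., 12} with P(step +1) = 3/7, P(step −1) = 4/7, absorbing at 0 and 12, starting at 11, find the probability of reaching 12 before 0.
P(hit 12 before 0) = (1 − (4/3)^11) / (1 − (4/3)^12) = 12051471/16245775

Let u_k denote P(reach 12 before 0 | start at k). Boundary: u_0 = 0, u_12 = 1. Recurrence: u_k = 3/7·u_{k+1} + 4/7·u_{k-1} for 1 ≤ k ≤ 11. Try u_k = A + B·r^k with r = q/p = (4/7)/(3/7) = 4/3. Substitution satisfies the recurrence; boundary conditions give:
  u_k = (1 − r^k) / (1 − r^N) = (1 − (4/3)^11) / (1 − (4/3)^12) = 12051471/16245775.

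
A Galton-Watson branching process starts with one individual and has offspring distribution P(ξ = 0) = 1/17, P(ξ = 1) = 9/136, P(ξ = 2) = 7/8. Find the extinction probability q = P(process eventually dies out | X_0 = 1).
q = 8/119

The pgf is f(s) = 1/17 + 9/136·s + 7/8·s². The extinction probability q is the smallest fixed point of f in [0, 1]. Setting s = f(s):
  7/8·s² + (9/136 − 1)·s + 1/17 = 0
  7/8·s² − (1/17 + 7/8)·s + 1/17 = 0
which factors as (s − 1)·(7/8·s − 1/17) = 0, giving roots s = 1 and s = (1/17)/(7/8) = 8/119.
Mean offspring μ = 9/136 + 2·7/8 = 247/136 > 1 (supercritical), so q < 1. The extinction probability is the smaller root: q = (1/17)/(7/8) = 8/119.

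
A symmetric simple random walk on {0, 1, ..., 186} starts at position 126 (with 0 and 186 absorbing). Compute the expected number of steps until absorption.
E[τ | X_0 = 126] = 7560

Let v_k = E[τ | X_0 = k]. Boundary: v_0 = v_186 = 0. Recurrence: v_k = 1 + (v_{k-1} + v_{k+1})/2 for 1 ≤ k ≤ 185. The particular solution to v_k − (v_{k-1} + v_{k+1})/2 = 1 is v_k = −k^2. Adding homogeneous solution A + B k and matching boundaries gives v_k = k (186 − k). Substituting k = 126: v_126 = 126 · 60 = 7560.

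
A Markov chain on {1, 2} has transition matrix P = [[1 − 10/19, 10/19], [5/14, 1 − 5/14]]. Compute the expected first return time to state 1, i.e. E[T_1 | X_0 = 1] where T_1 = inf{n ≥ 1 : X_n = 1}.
E[T_1 | X_0 = 1] = 1/π_1 = 47/19

For an irreducible recurrent Markov chain with stationary distribution π, E[T_i | X_0 = i] = 1/π_i (Kac's formula). Here π_1 = (5/14)/(10/19 + 5/14) = (5/14)/(235/266) = 19/47, so E[T_1 | X_0 = 1] = 1/π_1 = (10/19 + 5/14)/(5/14) = (235/266)/(5/14) = 47/19.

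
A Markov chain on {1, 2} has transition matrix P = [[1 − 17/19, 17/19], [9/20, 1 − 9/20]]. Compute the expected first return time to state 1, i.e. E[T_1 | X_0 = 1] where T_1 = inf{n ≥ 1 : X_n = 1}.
E[T_1 | X_0 = 1] = 1/π_1 = 511/171

For an irreducible recurrent Markov chain with stationary distribution π, E[T_i | X_0 = i] = 1/π_i (Kac's formula). Here π_1 = (9/20)/(17/19 + 9/20) = (9/20)/(511/380) = 171/511, so E[T_1 | X_0 = 1] = 1/π_1 = (17/19 + 9/20)/(9/20) = (511/380)/(9/20) = 511/171.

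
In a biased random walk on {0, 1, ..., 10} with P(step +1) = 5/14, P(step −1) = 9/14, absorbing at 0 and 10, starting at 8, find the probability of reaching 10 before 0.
P(hit 10 before 0) = (1 − (9/5)^8) / (1 − (9/5)^10) = 19042900/62089621

Let u_k denote P(reach 10 before 0 | start at k). Boundary: u_0 = 0, u_10 = 1. Recurrence: u_k = 5/14·u_{k+1} + 9/14·u_{k-1} for 1 ≤ k ≤ 9. Try u_k = A + B·r^k with r = q/p = (9/14)/(5/14) = 9/5. Substitution satisfies the recurrence; boundary conditions give:
  u_k = (1 − r^k) / (1 − r^N) = (1 − (9/5)^8) / (1 − (9/5)^10) = 19042900/62089621.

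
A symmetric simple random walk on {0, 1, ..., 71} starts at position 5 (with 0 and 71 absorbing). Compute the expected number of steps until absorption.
E[τ | X_0 = 5] = 330

Let v_k = E[τ | X_0 = k]. Boundary: v_0 = v_71 = 0. Recurrence: v_k = 1 + (v_{k-1} + v_{k+1})/2 for 1 ≤ k ≤ 70. The particular solution to v_k − (v_{k-1} + v_{k+1})/2 = 1 is v_k = −k^2. Adding homogeneous solution A + B k and matching boundaries gives v_k = k (71 − k). Substituting k = 5: v_5 = 5 · 66 = 330.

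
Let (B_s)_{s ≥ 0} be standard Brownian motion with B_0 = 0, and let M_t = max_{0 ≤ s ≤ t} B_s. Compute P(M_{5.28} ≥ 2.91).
P(M_{5.28} ≥ 2.91) = 2·P(B_{5.28} ≥ 2.91) = 2(1 − Φ(2.91/√5.28)) ≈ 0.2054

By the reflection principle for Brownian motion, P(M_t ≥ a) = 2 · P(B_t ≥ a) for a ≥ 0. Since B_t ~ N(0, t), P(B_t ≥ 2.91) = 1 − Φ(2.91/√t) = 1 − Φ(2.91/√5.28) = 1 − Φ(1.2664). So
  P(M_{5.28} ≥ 2.91) = 2(1 − Φ(1.2664)) ≈ 0.2054.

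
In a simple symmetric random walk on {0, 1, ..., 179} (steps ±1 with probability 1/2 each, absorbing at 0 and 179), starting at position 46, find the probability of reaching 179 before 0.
P(hit 179 before 0) = 46/179

Let u_k = P(hit 179 before 0 | start at k). Then u_0 = 0, u_179 = 1, and u_k = u_{k-1}/2 + u_{k+1}/2 for 1 ≤ k ≤ 178. This harmonic recurrence is solved by u_k = k/179, giving u_46 = 46/179.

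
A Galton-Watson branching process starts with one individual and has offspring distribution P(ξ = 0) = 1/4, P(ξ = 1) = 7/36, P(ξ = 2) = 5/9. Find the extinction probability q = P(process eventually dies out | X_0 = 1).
q = 9/20

The pgf is f(s) = 1/4 + 7/36·s + 5/9·s². The extinction probability q is the smallest fixed point of f in [0, 1]. Setting s = f(s):
  5/9·s² + (7/36 − 1)·s + 1/4 = 0
  5/9·s² − (1/4 + 5/9)·s + 1/4 = 0
which factors as (s − 1)·(5/9·s − 1/4) = 0, giving roots s = 1 and s = (1/4)/(5/9) = 9/20.
Mean offspring μ = 7/36 + 2·5/9 = 47/36 > 1 (supercritical), so q < 1. The extinction probability is the smaller root: q = (1/4)/(5/9) = 9/20.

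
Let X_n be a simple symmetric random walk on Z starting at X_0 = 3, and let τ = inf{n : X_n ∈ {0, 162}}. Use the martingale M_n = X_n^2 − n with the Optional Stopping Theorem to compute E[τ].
E[τ] = 477

M_n = X_n^2 − n is a martingale (since E[X_{n+1}^2 | F_n] = X_n^2 + 1). By OST (τ has finite mean in a bounded region), E[M_τ] = E[M_0] = X_0^2 − 0 = 3^2 = 9. Also E[M_τ] = E[X_τ^2] − E[τ]. The walk exits at 0 or 162, with P(hit 162 first) = 3/162, so E[X_τ^2] = 162^2 · 3/162 + 0 = 486. Thus E[τ] = E[X_τ^2] − E[M_τ] = 486 − 9 = 477 = 3(162 − 3) = 477.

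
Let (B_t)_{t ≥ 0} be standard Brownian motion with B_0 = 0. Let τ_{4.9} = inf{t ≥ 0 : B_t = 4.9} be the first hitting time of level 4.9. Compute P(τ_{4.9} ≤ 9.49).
P(τ_{4.9} ≤ 9.49) = 2(1 − Φ(4.9/√9.49)) = 2(1 − Φ(1.5906)) ≈ 0.1117

By the reflection principle for standard BM, P(τ_b ≤ t) = 2 · P(B_t ≥ b). Since B_t ~ N(0, t), P(B_t ≥ 4.9) = 1 − Φ(4.9/√t) = 1 − Φ(4.9/√9.49) = 1 − Φ(1.5906) ≈ 0.05585. Doubling: P(τ_{4.9} ≤ 9.49) ≈ 2 · 0.05585 = 0.11170 ≈ 0.1117.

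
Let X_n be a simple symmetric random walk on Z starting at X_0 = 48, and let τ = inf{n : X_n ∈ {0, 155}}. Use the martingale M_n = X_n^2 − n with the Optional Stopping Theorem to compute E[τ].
E[τ] = 5136

M_n = X_n^2 − n is a martingale (since E[X_{n+1}^2 | F_n] = X_n^2 + 1). By OST (τ has finite mean in a bounded region), E[M_τ] = E[M_0] = X_0^2 − 0 = 48^2 = 2304. Also E[M_τ] = E[X_τ^2] − E[τ]. The walk exits at 0 or 155, with P(hit 155 first) = 48/155, so E[X_τ^2] = 155^2 · 48/155 + 0 = 7440. Thus E[τ] = E[X_τ^2] − E[M_τ] = 7440 − 2304 = 5136 = 48(155 − 48) = 5136.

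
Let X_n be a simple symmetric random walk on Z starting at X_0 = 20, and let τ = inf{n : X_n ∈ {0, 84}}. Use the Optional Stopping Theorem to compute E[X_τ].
E[X_τ] = 20

X_n is a martingale and τ is a bounded-mean stopping time (indeed τ is finite a.s. with bounded expectation since the walk is in a bounded region). By the OST, E[X_τ] = E[X_0] = 20. Equivalently: E[X_τ] = 84 · P(hit 84 first) + 0 · P(hit 0 first) = 84 · (20/84) = 20.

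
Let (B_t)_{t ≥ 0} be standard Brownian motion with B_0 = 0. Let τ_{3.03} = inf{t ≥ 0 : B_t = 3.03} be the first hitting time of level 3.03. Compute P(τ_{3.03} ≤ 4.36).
P(τ_{3.03} ≤ 4.36) = 2(1 − Φ(3.03/√4.36)) = 2(1 − Φ(1.4511)) ≈ 0.1468

By the reflection principle for standard BM, P(τ_b ≤ t) = 2 · P(B_t ≥ b). Since B_t ~ N(0, t), P(B_t ≥ 3.03) = 1 − Φ(3.03/√t) = 1 − Φ(3.03/√4.36) = 1 − Φ(1.4511) ≈ 0.07338. Doubling: P(τ_{3.03} ≤ 4.36) ≈ 2 · 0.07338 = 0.14676 ≈ 0.1468.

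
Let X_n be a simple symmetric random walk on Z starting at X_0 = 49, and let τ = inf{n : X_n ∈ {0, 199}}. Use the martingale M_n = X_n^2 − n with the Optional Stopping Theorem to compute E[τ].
E[τ] = 7350

M_n = X_n^2 − n is a martingale (since E[X_{n+1}^2 | F_n] = X_n^2 + 1). By OST (τ has finite mean in a bounded region), E[M_τ] = E[M_0] = X_0^2 − 0 = 49^2 = 2401. Also E[M_τ] = E[X_τ^2] − E[τ]. The walk exits at 0 or 199, with P(hit 199 first) = 49/199, so E[X_τ^2] = 199^2 · 49/199 + 0 = 9751. Thus E[τ] = E[X_τ^2] − E[M_τ] = 9751 − 2401 = 7350 = 49(199 − 49) = 7350.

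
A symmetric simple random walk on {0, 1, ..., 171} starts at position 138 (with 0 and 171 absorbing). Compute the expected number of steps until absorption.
E[τ | X_0 = 138] = 4554

Let v_k = E[τ | X_0 = k]. Boundary: v_0 = v_171 = 0. Recurrence: v_k = 1 + (v_{k-1} + v_{k+1})/2 for 1 ≤ k ≤ 170. The particular solution to v_k − (v_{k-1} + v_{k+1})/2 = 1 is v_k = −k^2. Adding homogeneous solution A + B k and matching boundaries gives v_k = k (171 − k). Substituting k = 138: v_138 = 138 · 33 = 4554.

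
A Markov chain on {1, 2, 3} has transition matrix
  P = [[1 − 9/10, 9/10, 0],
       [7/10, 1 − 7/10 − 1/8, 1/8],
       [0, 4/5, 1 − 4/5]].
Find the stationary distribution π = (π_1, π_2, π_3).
π = (224/557, 288/557, 45/557)

This is a birth-death chain on three states, which satisfies detailed balance: π_1 · P_{12} = π_2 · P_{21} and π_2 · P_{23} = π_3 · P_{32}.
From π_1 · 9/10 = π_2 · 7/10: π_2/π_1 = (9/10)/(7/10) = 9/7.
From π_2 · 1/8 = π_3 · 4/5: π_3/π_2 = (1/8)/(4/5) = 5/32.
Take π_1 proportional to 1; then unnormalized π = (1, 9/7, 45/224). Normalize by dividing by the sum 557/224:
  π = (224/557, 288/557, 45/557).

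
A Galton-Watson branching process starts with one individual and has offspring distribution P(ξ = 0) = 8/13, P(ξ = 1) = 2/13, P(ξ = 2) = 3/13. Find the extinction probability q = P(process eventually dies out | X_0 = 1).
q = 1

Mean offspring μ = 0·8/13 + 1·2/13 + 2·3/13 = 8/13 ≤ 1. For μ ≤ 1 with offspring not concentrated at 1, the Galton-Watson process goes extinct almost surely, so q = 1.
(Algebraic check: The pgf is f(s) = 8/13 + 2/13·s + 3/13·s². The extinction probability q is the smallest fixed point of f in [0, 1]. Setting s = f(s):
  3/13·s² + (2/13 − 1)·s + 8/13 = 0
  3/13·s² − (8/13 + 3/13)·s + 8/13 = 0
which factors as (s − 1)·(3/13·s − 8/13) = 0, giving roots s = 1 and s = (8/13)/(3/13) = 8/3. Since 8/3 ≥ 1, the smallest root in [0, 1] is s = 1.)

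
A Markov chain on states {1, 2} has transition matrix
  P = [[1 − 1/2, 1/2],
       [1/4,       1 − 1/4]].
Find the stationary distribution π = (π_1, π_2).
π_1 = 1/3, π_2 = 2/3

Solve πP = π with π_1 + π_2 = 1. From πP = π: π_1 · (1 − 1/2) + π_2 · 1/4 = π_1 ⇒ π_2 · 1/4 = π_1 · 1/2 ⇒ π_2/π_1 = (1/2)/(1/4) = 2. Together with π_1 + π_2 = 1:
  π_1 = (1/4)/(1/2 + 1/4) = (1/4)/(3/4) = 1/3,
  π_2 = (1/2)/(1/2 + 1/4) = (1/2)/(3/4) = 2/3.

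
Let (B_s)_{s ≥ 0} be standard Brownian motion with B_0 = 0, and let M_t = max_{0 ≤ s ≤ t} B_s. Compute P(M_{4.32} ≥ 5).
P(M_{4.32} ≥ 5) = 2·P(B_{4.32} ≥ 5) = 2(1 − Φ(5/√4.32)) ≈ 0.0161

By the reflection principle for Brownian motion, P(M_t ≥ a) = 2 · P(B_t ≥ a) for a ≥ 0. Since B_t ~ N(0, t), P(B_t ≥ 5) = 1 − Φ(5/√t) = 1 − Φ(5/√4.32) = 1 − Φ(2.4056). So
  P(M_{4.32} ≥ 5) = 2(1 − Φ(2.4056)) ≈ 0.0161.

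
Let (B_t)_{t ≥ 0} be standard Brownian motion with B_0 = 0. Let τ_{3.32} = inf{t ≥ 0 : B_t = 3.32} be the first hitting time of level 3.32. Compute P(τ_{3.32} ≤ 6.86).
P(τ_{3.32} ≤ 6.86) = 2(1 − Φ(3.32/√6.86)) = 2(1 − Φ(1.2676)) ≈ 0.2049

By the reflection principle for standard BM, P(τ_b ≤ t) = 2 · P(B_t ≥ b). Since B_t ~ N(0, t), P(B_t ≥ 3.32) = 1 − Φ(3.32/√t) = 1 − Φ(3.32/√6.86) = 1 − Φ(1.2676) ≈ 0.10247. Doubling: P(τ_{3.32} ≤ 6.86) ≈ 2 · 0.10247 = 0.20494 ≈ 0.2049.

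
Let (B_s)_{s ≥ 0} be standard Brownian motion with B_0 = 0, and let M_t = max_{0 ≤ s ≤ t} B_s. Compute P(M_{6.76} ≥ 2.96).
P(M_{6.76} ≥ 2.96) = 2·P(B_{6.76} ≥ 2.96) = 2(1 − Φ(2.96/√6.76)) ≈ 0.2549

By the reflection principle for Brownian motion, P(M_t ≥ a) = 2 · P(B_t ≥ a) for a ≥ 0. Since B_t ~ N(0, t), P(B_t ≥ 2.96) = 1 − Φ(2.96/√t) = 1 − Φ(2.96/√6.76) = 1 − Φ(1.1385). So
  P(M_{6.76} ≥ 2.96) = 2(1 − Φ(1.1385)) ≈ 0.2549.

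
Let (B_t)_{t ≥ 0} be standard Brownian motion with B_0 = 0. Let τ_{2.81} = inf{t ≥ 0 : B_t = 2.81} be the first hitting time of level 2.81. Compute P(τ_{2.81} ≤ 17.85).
P(τ_{2.81} ≤ 17.85) = 2(1 − Φ(2.81/√17.85)) = 2(1 − Φ(0.6651)) ≈ 0.5060

By the reflection principle for standard BM, P(τ_b ≤ t) = 2 · P(B_t ≥ b). Since B_t ~ N(0, t), P(B_t ≥ 2.81) = 1 − Φ(2.81/√t) = 1 − Φ(2.81/√17.85) = 1 − Φ(0.6651) ≈ 0.25299. Doubling: P(τ_{2.81} ≤ 17.85) ≈ 2 · 0.25299 = 0.50598 ≈ 0.5060.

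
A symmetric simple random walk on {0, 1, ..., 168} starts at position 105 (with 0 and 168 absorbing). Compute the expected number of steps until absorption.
E[τ | X_0 = 105] = 6615

Let v_k = E[τ | X_0 = k]. Boundary: v_0 = v_168 = 0. Recurrence: v_k = 1 + (v_{k-1} + v_{k+1})/2 for 1 ≤ k ≤ 167. The particular solution to v_k − (v_{k-1} + v_{k+1})/2 = 1 is v_k = −k^2. Adding homogeneous solution A + B k and matching boundaries gives v_k = k (168 − k). Substituting k = 105: v_105 = 105 · 63 = 6615.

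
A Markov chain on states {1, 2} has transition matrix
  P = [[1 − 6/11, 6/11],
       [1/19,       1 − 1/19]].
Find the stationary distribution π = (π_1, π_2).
π_1 = 11/125, π_2 = 114/125

Solve πP = π with π_1 + π_2 = 1. From πP = π: π_1 · (1 − 6/11) + π_2 · 1/19 = π_1 ⇒ π_2 · 1/19 = π_1 · 6/11 ⇒ π_2/π_1 = (6/11)/(1/19) = 114/11. Together with π_1 + π_2 = 1:
  π_1 = (1/19)/(6/11 + 1/19) = (1/19)/(125/209) = 11/125,
  π_2 = (6/11)/(6/11 + 1/19) = (6/11)/(125/209) = 114/125.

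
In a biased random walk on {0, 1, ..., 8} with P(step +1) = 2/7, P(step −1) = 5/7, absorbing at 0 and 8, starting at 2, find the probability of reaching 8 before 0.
P(hit 8 before 0) = (1 − (5/2)^2) / (1 − (5/2)^8) = 64/18589

Let u_k denote P(reach 8 before 0 | start at k). Boundary: u_0 = 0, u_8 = 1. Recurrence: u_k = 2/7·u_{k+1} + 5/7·u_{k-1} for 1 ≤ k ≤ 7. Try u_k = A + B·r^k with r = q/p = (5/7)/(2/7) = 5/2. Substitution satisfies the recurrence; boundary conditions give:
  u_k = (1 − r^k) / (1 − r^N) = (1 − (5/2)^2) / (1 − (5/2)^8) = 64/18589.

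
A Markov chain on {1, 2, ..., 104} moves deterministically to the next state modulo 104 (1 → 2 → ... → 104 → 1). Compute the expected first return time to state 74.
E[T_74 | X_0 = 74] = 104

The chain cycles deterministically, so starting at state 74 it returns in exactly 104 steps. Equivalently, the stationary distribution is uniform π_j = 1/104 for every state j, so by Kac's formula E[T_74] = 1/π_74 = 104.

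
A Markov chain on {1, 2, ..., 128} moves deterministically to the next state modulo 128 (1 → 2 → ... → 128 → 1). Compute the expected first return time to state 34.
E[T_34 | X_0 = 34] = 128

The chain cycles deterministically, so starting at state 34 it returns in exactly 128 steps. Equivalently, the stationary distribution is uniform π_j = 1/128 for every state j, so by Kac's formula E[T_34] = 1/π_34 = 128.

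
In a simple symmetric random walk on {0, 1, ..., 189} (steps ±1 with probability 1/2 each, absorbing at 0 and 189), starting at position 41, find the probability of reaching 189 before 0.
P(hit 189 before 0) = 41/189

Let u_k = P(hit 189 before 0 | start at k). Then u_0 = 0, u_189 = 1, and u_k = u_{k-1}/2 + u_{k+1}/2 for 1 ≤ k ≤ 188. This harmonic recurrence is solved by u_k = k/189, giving u_41 = 41/189.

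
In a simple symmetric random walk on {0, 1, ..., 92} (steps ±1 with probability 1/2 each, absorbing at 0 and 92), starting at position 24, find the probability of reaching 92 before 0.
P(hit 92 before 0) = 24/92 = 6/23

Let u_k = P(hit 92 before 0 | start at k). Then u_0 = 0, u_92 = 1, and u_k = u_{k-1}/2 + u_{k+1}/2 for 1 ≤ k ≤ 91. This harmonic recurrence is solved by u_k = k/92, giving u_24 = 24/92 = 6/23.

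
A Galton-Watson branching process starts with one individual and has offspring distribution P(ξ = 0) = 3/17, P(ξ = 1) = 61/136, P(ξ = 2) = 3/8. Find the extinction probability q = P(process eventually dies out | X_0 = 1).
q = 8/17

The pgf is f(s) = 3/17 + 61/136·s + 3/8·s². The extinction probability q is the smallest fixed point of f in [0, 1]. Setting s = f(s):
  3/8·s² + (61/136 − 1)·s + 3/17 = 0
  3/8·s² − (3/17 + 3/8)·s + 3/17 = 0
which factors as (s − 1)·(3/8·s − 3/17) = 0, giving roots s = 1 and s = (3/17)/(3/8) = 8/17.
Mean offspring μ = 61/136 + 2·3/8 = 163/136 > 1 (supercritical), so q < 1. The extinction probability is the smaller root: q = (3/17)/(3/8) = 8/17.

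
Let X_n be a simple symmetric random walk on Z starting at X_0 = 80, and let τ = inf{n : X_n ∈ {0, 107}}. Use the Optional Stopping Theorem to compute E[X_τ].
E[X_τ] = 80

X_n is a martingale and τ is a bounded-mean stopping time (indeed τ is finite a.s. with bounded expectation since the walk is in a bounded region). By the OST, E[X_τ] = E[X_0] = 80. Equivalently: E[X_τ] = 107 · P(hit 107 first) + 0 · P(hit 0 first) = 107 · (80/107) = 80.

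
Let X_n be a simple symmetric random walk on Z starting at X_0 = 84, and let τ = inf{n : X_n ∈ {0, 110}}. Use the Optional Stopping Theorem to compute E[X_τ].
E[X_τ] = 84

X_n is a martingale and τ is a bounded-mean stopping time (indeed τ is finite a.s. with bounded expectation since the walk is in a bounded region). By the OST, E[X_τ] = E[X_0] = 84. Equivalently: E[X_τ] = 110 · P(hit 110 first) + 0 · P(hit 0 first) = 110 · (84/110) = 84.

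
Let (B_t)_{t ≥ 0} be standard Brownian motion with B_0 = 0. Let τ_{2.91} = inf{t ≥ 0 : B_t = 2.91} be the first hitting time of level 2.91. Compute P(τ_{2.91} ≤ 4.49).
P(τ_{2.91} ≤ 4.49) = 2(1 − Φ(2.91/√4.49)) = 2(1 − Φ(1.3733)) ≈ 0.1697

By the reflection principle for standard BM, P(τ_b ≤ t) = 2 · P(B_t ≥ b). Since B_t ~ N(0, t), P(B_t ≥ 2.91) = 1 − Φ(2.91/√t) = 1 − Φ(2.91/√4.49) = 1 − Φ(1.3733) ≈ 0.08483. Doubling: P(τ_{2.91} ≤ 4.49) ≈ 2 · 0.08483 = 0.16966 ≈ 0.1697.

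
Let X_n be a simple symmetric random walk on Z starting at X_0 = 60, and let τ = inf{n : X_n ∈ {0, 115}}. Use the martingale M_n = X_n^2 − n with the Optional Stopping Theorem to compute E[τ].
E[τ] = 3300

M_n = X_n^2 − n is a martingale (since E[X_{n+1}^2 | F_n] = X_n^2 + 1). By OST (τ has finite mean in a bounded region), E[M_τ] = E[M_0] = X_0^2 − 0 = 60^2 = 3600. Also E[M_τ] = E[X_τ^2] − E[τ]. The walk exits at 0 or 115, with P(hit 115 first) = 60/115, so E[X_τ^2] = 115^2 · 60/115 + 0 = 6900. Thus E[τ] = E[X_τ^2] − E[M_τ] = 6900 − 3600 = 3300 = 60(115 − 60) = 3300.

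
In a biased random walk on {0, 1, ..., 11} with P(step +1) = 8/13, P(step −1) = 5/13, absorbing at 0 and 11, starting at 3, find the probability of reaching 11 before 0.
P(hit 11 before 0) = (1 − (5/8)^3) / (1 − (5/8)^11) = 2164260864/2847035489

Let u_k denote P(reach 11 before 0 | start at k). Boundary: u_0 = 0, u_11 = 1. Recurrence: u_k = 8/13·u_{k+1} + 5/13·u_{k-1} for 1 ≤ k ≤ 10. Try u_k = A + B·r^k with r = q/p = (5/13)/(8/13) = 5/8. Substitution satisfies the recurrence; boundary conditions give:
  u_k = (1 − r^k) / (1 − r^N) = (1 − (5/8)^3) / (1 − (5/8)^11) = 2164260864/2847035489.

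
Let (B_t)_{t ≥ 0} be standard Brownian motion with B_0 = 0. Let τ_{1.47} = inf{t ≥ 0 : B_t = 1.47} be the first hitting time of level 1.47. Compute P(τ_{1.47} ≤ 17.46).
P(τ_{1.47} ≤ 17.46) = 2(1 − Φ(1.47/√17.46)) = 2(1 − Φ(0.3518)) ≈ 0.7250

By the reflection principle for standard BM, P(τ_b ≤ t) = 2 · P(B_t ≥ b). Since B_t ~ N(0, t), P(B_t ≥ 1.47) = 1 − Φ(1.47/√t) = 1 − Φ(1.47/√17.46) = 1 − Φ(0.3518) ≈ 0.36249. Doubling: P(τ_{1.47} ≤ 17.46) ≈ 2 · 0.36249 = 0.72498 ≈ 0.7250.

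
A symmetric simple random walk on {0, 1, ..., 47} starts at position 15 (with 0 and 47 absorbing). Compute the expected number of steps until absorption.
E[τ | X_0 = 15] = 480

Let v_k = E[τ | X_0 = k]. Boundary: v_0 = v_47 = 0. Recurrence: v_k = 1 + (v_{k-1} + v_{k+1})/2 for 1 ≤ k ≤ 46. The particular solution to v_k − (v_{k-1} + v_{k+1})/2 = 1 is v_k = −k^2. Adding homogeneous solution A + B k and matching boundaries gives v_k = k (47 − k). Substituting k = 15: v_15 = 15 · 32 = 480.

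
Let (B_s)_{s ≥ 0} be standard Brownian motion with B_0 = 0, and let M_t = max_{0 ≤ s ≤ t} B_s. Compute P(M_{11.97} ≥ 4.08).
P(M_{11.97} ≥ 4.08) = 2·P(B_{11.97} ≥ 4.08) = 2(1 − Φ(4.08/√11.97)) ≈ 0.2383

By the reflection principle for Brownian motion, P(M_t ≥ a) = 2 · P(B_t ≥ a) for a ≥ 0. Since B_t ~ N(0, t), P(B_t ≥ 4.08) = 1 − Φ(4.08/√t) = 1 − Φ(4.08/√11.97) = 1 − Φ(1.1793). So
  P(M_{11.97} ≥ 4.08) = 2(1 − Φ(1.1793)) ≈ 0.2383.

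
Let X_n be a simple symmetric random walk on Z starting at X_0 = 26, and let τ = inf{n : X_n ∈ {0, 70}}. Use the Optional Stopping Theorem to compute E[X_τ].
E[X_τ] = 26

X_n is a martingale and τ is a bounded-mean stopping time (indeed τ is finite a.s. with bounded expectation since the walk is in a bounded region). By the OST, E[X_τ] = E[X_0] = 26. Equivalently: E[X_τ] = 70 · P(hit 70 first) + 0 · P(hit 0 first) = 70 · (26/70) = 26.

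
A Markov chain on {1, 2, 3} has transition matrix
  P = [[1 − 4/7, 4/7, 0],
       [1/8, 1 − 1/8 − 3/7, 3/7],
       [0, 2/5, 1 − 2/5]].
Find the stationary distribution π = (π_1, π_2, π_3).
π = (49/513, 224/513, 80/171)

This is a birth-death chain on three states, which satisfies detailed balance: π_1 · P_{12} = π_2 · P_{21} and π_2 · P_{23} = π_3 · P_{32}.
From π_1 · 4/7 = π_2 · 1/8: π_2/π_1 = (4/7)/(1/8) = 32/7.
From π_2 · 3/7 = π_3 · 2/5: π_3/π_2 = (3/7)/(2/5) = 15/14.
Take π_1 proportional to 1; then unnormalized π = (1, 32/7, 240/49). Normalize by dividing by the sum 513/49:
  π = (49/513, 224/513, 80/171).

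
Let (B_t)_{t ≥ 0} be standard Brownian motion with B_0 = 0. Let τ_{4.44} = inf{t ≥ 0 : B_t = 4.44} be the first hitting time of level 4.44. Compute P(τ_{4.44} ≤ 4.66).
P(τ_{4.44} ≤ 4.66) = 2(1 − Φ(4.44/√4.66)) = 2(1 − Φ(2.0568)) ≈ 0.0397

By the reflection principle for standard BM, P(τ_b ≤ t) = 2 · P(B_t ≥ b). Since B_t ~ N(0, t), P(B_t ≥ 4.44) = 1 − Φ(4.44/√t) = 1 − Φ(4.44/√4.66) = 1 − Φ(2.0568) ≈ 0.01985. Doubling: P(τ_{4.44} ≤ 4.66) ≈ 2 · 0.01985 = 0.03970 ≈ 0.0397.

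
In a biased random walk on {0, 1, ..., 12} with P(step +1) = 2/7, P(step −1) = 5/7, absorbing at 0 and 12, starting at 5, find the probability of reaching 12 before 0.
P(hit 12 before 0) = (1 − (5/2)^5) / (1 − (5/2)^12) = 131968/81378843

Let u_k denote P(reach 12 before 0 | start at k). Boundary: u_0 = 0, u_12 = 1. Recurrence: u_k = 2/7·u_{k+1} + 5/7·u_{k-1} for 1 ≤ k ≤ 11. Try u_k = A + B·r^k with r = q/p = (5/7)/(2/7) = 5/2. Substitution satisfies the recurrence; boundary conditions give:
  u_k = (1 − r^k) / (1 − r^N) = (1 − (5/2)^5) / (1 − (5/2)^12) = 131968/81378843.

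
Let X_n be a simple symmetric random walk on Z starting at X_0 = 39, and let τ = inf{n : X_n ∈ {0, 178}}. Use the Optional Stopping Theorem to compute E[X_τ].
E[X_τ] = 39

X_n is a martingale and τ is a bounded-mean stopping time (indeed τ is finite a.s. with bounded expectation since the walk is in a bounded region). By the OST, E[X_τ] = E[X_0] = 39. Equivalently: E[X_τ] = 178 · P(hit 178 first) + 0 · P(hit 0 first) = 178 · (39/178) = 39.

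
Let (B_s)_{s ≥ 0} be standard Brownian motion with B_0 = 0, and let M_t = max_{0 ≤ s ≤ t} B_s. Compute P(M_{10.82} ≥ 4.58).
P(M_{10.82} ≥ 4.58) = 2·P(B_{10.82} ≥ 4.58) = 2(1 − Φ(4.58/√10.82)) ≈ 0.1638

By the reflection principle for Brownian motion, P(M_t ≥ a) = 2 · P(B_t ≥ a) for a ≥ 0. Since B_t ~ N(0, t), P(B_t ≥ 4.58) = 1 − Φ(4.58/√t) = 1 − Φ(4.58/√10.82) = 1 − Φ(1.3924). So
  P(M_{10.82} ≥ 4.58) = 2(1 − Φ(1.3924)) ≈ 0.1638.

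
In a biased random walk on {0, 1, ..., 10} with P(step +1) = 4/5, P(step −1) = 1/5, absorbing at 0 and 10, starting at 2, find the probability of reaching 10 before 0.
P(hit 10 before 0) = (1 − (1/4)^2) / (1 − (1/4)^10) = 65536/69905

Let u_k denote P(reach 10 before 0 | start at k). Boundary: u_0 = 0, u_10 = 1. Recurrence: u_k = 4/5·u_{k+1} + 1/5·u_{k-1} for 1 ≤ k ≤ 9. Try u_k = A + B·r^k with r = q/p = (1/5)/(4/5) = 1/4. Substitution satisfies the recurrence; boundary conditions give:
  u_k = (1 − r^k) / (1 − r^N) = (1 − (1/4)^2) / (1 − (1/4)^10) = 65536/69905.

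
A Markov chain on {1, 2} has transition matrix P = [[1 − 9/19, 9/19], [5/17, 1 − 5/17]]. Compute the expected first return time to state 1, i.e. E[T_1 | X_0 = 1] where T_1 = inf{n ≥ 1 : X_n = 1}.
E[T_1 | X_0 = 1] = 1/π_1 = 248/95

For an irreducible recurrent Markov chain with stationary distribution π, E[T_i | X_0 = i] = 1/π_i (Kac's formula). Here π_1 = (5/17)/(9/19 + 5/17) = (5/17)/(248/323) = 95/248, so E[T_1 | X_0 = 1] = 1/π_1 = (9/19 + 5/17)/(5/17) = (248/323)/(5/17) = 248/95.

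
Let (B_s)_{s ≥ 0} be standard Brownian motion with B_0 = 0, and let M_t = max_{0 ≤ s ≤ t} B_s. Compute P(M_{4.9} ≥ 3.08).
P(M_{4.9} ≥ 3.08) = 2·P(B_{4.9} ≥ 3.08) = 2(1 − Φ(3.08/√4.9)) ≈ 0.1641

By the reflection principle for Brownian motion, P(M_t ≥ a) = 2 · P(B_t ≥ a) for a ≥ 0. Since B_t ~ N(0, t), P(B_t ≥ 3.08) = 1 − Φ(3.08/√t) = 1 − Φ(3.08/√4.9) = 1 − Φ(1.3914). So
  P(M_{4.9} ≥ 3.08) = 2(1 − Φ(1.3914)) ≈ 0.1641.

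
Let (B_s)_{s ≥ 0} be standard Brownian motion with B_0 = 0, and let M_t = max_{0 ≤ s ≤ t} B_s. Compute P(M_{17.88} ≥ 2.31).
P(M_{17.88} ≥ 2.31) = 2·P(B_{17.88} ≥ 2.31) = 2(1 − Φ(2.31/√17.88)) ≈ 0.5849

By the reflection principle for Brownian motion, P(M_t ≥ a) = 2 · P(B_t ≥ a) for a ≥ 0. Since B_t ~ N(0, t), P(B_t ≥ 2.31) = 1 − Φ(2.31/√t) = 1 − Φ(2.31/√17.88) = 1 − Φ(0.5463). So
  P(M_{17.88} ≥ 2.31) = 2(1 − Φ(0.5463)) ≈ 0.5849.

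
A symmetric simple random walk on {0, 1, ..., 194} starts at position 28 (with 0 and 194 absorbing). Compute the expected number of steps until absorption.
E[τ | X_0 = 28] = 4648

Let v_k = E[τ | X_0 = k]. Boundary: v_0 = v_194 = 0. Recurrence: v_k = 1 + (v_{k-1} + v_{k+1})/2 for 1 ≤ k ≤ 193. The particular solution to v_k − (v_{k-1} + v_{k+1})/2 = 1 is v_k = −k^2. Adding homogeneous solution A + B k and matching boundaries gives v_k = k (194 − k). Substituting k = 28: v_28 = 28 · 166 = 4648.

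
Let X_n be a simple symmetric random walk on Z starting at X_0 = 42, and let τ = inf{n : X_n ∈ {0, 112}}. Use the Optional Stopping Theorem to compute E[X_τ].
E[X_τ] = 42

X_n is a martingale and τ is a bounded-mean stopping time (indeed τ is finite a.s. with bounded expectation since the walk is in a bounded region). By the OST, E[X_τ] = E[X_0] = 42. Equivalently: E[X_τ] = 112 · P(hit 112 first) + 0 · P(hit 0 first) = 112 · (42/112) = 42.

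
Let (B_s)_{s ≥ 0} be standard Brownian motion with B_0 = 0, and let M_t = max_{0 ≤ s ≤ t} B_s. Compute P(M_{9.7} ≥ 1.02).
P(M_{9.7} ≥ 1.02) = 2·P(B_{9.7} ≥ 1.02) = 2(1 − Φ(1.02/√9.7)) ≈ 0.7433

By the reflection principle for Brownian motion, P(M_t ≥ a) = 2 · P(B_t ≥ a) for a ≥ 0. Since B_t ~ N(0, t), P(B_t ≥ 1.02) = 1 − Φ(1.02/√t) = 1 − Φ(1.02/√9.7) = 1 − Φ(0.3275). So
  P(M_{9.7} ≥ 1.02) = 2(1 − Φ(0.3275)) ≈ 0.7433.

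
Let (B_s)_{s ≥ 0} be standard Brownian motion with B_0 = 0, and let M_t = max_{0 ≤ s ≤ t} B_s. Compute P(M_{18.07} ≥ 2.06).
P(M_{18.07} ≥ 2.06) = 2·P(B_{18.07} ≥ 2.06) = 2(1 − Φ(2.06/√18.07)) ≈ 0.6280

By the reflection principle for Brownian motion, P(M_t ≥ a) = 2 · P(B_t ≥ a) for a ≥ 0. Since B_t ~ N(0, t), P(B_t ≥ 2.06) = 1 − Φ(2.06/√t) = 1 − Φ(2.06/√18.07) = 1 − Φ(0.4846). So
  P(M_{18.07} ≥ 2.06) = 2(1 − Φ(0.4846)) ≈ 0.6280.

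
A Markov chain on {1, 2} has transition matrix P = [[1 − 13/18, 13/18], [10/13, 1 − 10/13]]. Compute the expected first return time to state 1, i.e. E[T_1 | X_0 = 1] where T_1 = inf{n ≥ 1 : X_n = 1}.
E[T_1 | X_0 = 1] = 1/π_1 = 349/180

For an irreducible recurrent Markov chain with stationary distribution π, E[T_i | X_0 = i] = 1/π_i (Kac's formula). Here π_1 = (10/13)/(13/18 + 10/13) = (10/13)/(349/234) = 180/349, so E[T_1 | X_0 = 1] = 1/π_1 = (13/18 + 10/13)/(10/13) = (349/234)/(10/13) = 349/180.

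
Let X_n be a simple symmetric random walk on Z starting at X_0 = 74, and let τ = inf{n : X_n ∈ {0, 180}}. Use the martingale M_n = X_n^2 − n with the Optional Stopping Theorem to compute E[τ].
E[τ] = 7844

M_n = X_n^2 − n is a martingale (since E[X_{n+1}^2 | F_n] = X_n^2 + 1). By OST (τ has finite mean in a bounded region), E[M_τ] = E[M_0] = X_0^2 − 0 = 74^2 = 5476. Also E[M_τ] = E[X_τ^2] − E[τ]. The walk exits at 0 or 180, with P(hit 180 first) = 74/180, so E[X_τ^2] = 180^2 · 74/180 + 0 = 13320. Thus E[τ] = E[X_τ^2] − E[M_τ] = 13320 − 5476 = 7844 = 74(180 − 74) = 7844.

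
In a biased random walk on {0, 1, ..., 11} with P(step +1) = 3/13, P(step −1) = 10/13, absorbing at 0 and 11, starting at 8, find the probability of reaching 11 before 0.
P(hit 11 before 0) = (1 − (10/3)^8) / (1 − (10/3)^11) = 385688979/14285688979

Let u_k denote P(reach 11 before 0 | start at k). Boundary: u_0 = 0, u_11 = 1. Recurrence: u_k = 3/13·u_{k+1} + 10/13·u_{k-1} for 1 ≤ k ≤ 10. Try u_k = A + B·r^k with r = q/p = (10/13)/(3/13) = 10/3. Substitution satisfies the recurrence; boundary conditions give:
  u_k = (1 − r^k) / (1 − r^N) = (1 − (10/3)^8) / (1 − (10/3)^11) = 385688979/14285688979.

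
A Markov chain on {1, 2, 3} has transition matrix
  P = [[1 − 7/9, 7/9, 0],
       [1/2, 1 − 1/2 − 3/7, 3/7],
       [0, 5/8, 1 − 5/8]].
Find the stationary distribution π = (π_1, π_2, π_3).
π = (45/163, 70/163, 48/163)

This is a birth-death chain on three states, which satisfies detailed balance: π_1 · P_{12} = π_2 · P_{21} and π_2 · P_{23} = π_3 · P_{32}.
From π_1 · 7/9 = π_2 · 1/2: π_2/π_1 = (7/9)/(1/2) = 14/9.
From π_2 · 3/7 = π_3 · 5/8: π_3/π_2 = (3/7)/(5/8) = 24/35.
Take π_1 proportional to 1; then unnormalized π = (1, 14/9, 16/15). Normalize by dividing by the sum 163/45:
  π = (45/163, 70/163, 48/163).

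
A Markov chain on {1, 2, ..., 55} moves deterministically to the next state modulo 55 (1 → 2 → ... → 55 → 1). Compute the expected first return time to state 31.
E[T_31 | X_0 = 31] = 55

The chain cycles deterministically, so starting at state 31 it returns in exactly 55 steps. Equivalently, the stationary distribution is uniform π_j = 1/55 for every state j, so by Kac's formula E[T_31] = 1/π_31 = 55.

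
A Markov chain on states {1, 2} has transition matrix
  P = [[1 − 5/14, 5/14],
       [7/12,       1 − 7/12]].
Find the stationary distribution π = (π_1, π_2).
π_1 = 49/79, π_2 = 30/79

Solve πP = π with π_1 + π_2 = 1. From πP = π: π_1 · (1 − 5/14) + π_2 · 7/12 = π_1 ⇒ π_2 · 7/12 = π_1 · 5/14 ⇒ π_2/π_1 = (5/14)/(7/12) = 30/49. Together with π_1 + π_2 = 1:
  π_1 = (7/12)/(5/14 + 7/12) = (7/12)/(79/84) = 49/79,
  π_2 = (5/14)/(5/14 + 7/12) = (5/14)/(79/84) = 30/79.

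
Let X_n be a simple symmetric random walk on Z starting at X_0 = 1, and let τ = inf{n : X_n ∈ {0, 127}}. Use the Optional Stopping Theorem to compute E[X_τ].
E[X_τ] = 1

X_n is a martingale and τ is a bounded-mean stopping time (indeed τ is finite a.s. with bounded expectation since the walk is in a bounded region). By the OST, E[X_τ] = E[X_0] = 1. Equivalently: E[X_τ] = 127 · P(hit 127 first) + 0 · P(hit 0 first) = 127 · (1/127) = 1.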